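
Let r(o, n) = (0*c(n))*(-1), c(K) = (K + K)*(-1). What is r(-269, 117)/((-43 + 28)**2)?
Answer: 0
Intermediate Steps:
c(K) = -2*K (c(K) = (2*K)*(-1) = -2*K)
r(o, n) = 0 (r(o, n) = (0*(-2*n))*(-1) = 0*(-1) = 0)
r(-269, 117)/((-43 + 28)**2) = 0/((-43 + 28)**2) = 0/((-15)**2) = 0/225 = 0*(1/225) = 0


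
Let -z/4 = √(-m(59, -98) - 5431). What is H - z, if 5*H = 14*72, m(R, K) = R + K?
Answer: 1008/5 + 16*I*√337 ≈ 201.6 + 293.72*I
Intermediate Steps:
m(R, K) = K + R
H = 1008/5 (H = (14*72)/5 = (⅕)*1008 = 1008/5 ≈ 201.60)
z = -16*I*√337 (z = -4*√(-(-98 + 59) - 5431) = -4*√(-1*(-39) - 5431) = -4*√(39 - 5431) = -16*I*√337 ≈ -293.72*I)
H - z = 1008/5 - (-16)*I*√337 = 1008/5 + 16*I*√337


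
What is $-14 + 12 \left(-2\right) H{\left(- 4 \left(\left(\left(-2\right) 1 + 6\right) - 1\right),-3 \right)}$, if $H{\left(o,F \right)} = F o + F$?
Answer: $-806$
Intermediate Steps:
$H{\left(o,F \right)} = F + F o$
$-14 + 12 \left(-2\right) H{\left(- 4 \left(\left(\left(-2\right) 1 + 6\right) - 1\right),-3 \right)} = -14 + 12 \left(-2\right) \left(- 3 \left(1 - 4 \left(\left(\left(-2\right) 1 + 6\right) - 1\right)\right)\right) = -14 - 24 \left(- 3 \left(1 - 4 \left(\left(-2 + 6\right) - 1\right)\right)\right) = -14 - 24 \left(- 3 \left(1 - 4 \left(4 - 1\right)\right)\right) = -14 - 24 \left(- 3 \left(1 - 12\right)\right) = -14 - 24 \left(\left(-3\right) \left(-11\right)\right) = -14 - 792 = -806$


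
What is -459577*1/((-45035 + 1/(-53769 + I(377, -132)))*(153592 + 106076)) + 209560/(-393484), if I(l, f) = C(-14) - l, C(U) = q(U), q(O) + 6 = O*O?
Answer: -635654831672994359/1193636495347230879 ≈ -0.53254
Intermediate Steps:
q(O) = -6 + O² (q(O) = -6 + O*O = -6 + O²)
C(U) = -6 + U²
I(l, f) = 190 - l (I(l, f) = (-6 + (-14)²) - l = (-6 + 196) - l = 190 - l)
-459577*1/((-45035 + 1/(-53769 + I(377, -132)))*(153592 + 106076)) + 209560/(-393484) = -459577*1/((-45035 + 1/(-53769 + (190 - 1*377)))*(153592 + 106076)) + 209560/(-393484) = -459577*1/(259668*(-45035 + 1/(-53769 + (190 - 377)))) + 209560*(-1/393484) = -459577*1/(259668*(-45035 + 1/(-53769 - 187))) - 4030/7567 = -459577*1/(259668*(-45035 + 1/(-53956))) - 4030/7567 = -459577*1/(259668*(-45035 - 1/53956)) - 4030/7567 = -459577/(259668*(-2429908461/53956)) - 4030/7567 = -459577/(-157742367562737/13489) - 4030/7567 = -459577*(-13489/157742367562737) - 4030/7567 = 6199234153/157742367562737 - 4030/7567 = -635654831672994359/1193636495347230879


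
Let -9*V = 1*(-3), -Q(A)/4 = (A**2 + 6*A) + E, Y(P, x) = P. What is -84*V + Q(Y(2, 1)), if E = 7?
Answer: -120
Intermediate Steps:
Q(A) = -28 - 24*A - 4*A**2 (Q(A) = -4*((A**2 + 6*A) + 7) = -4*(7 + A**2 + 6*A) = -28 - 24*A - 4*A**2)
V = 1/3 (V = -(-3)/9 = -1/9*(-3) = 1/3 ≈ 0.33333)
-84*V + Q(Y(2, 1)) = -84*1/3 + (-28 - 24*2 - 4*2**2) = -28 + (-28 - 48 - 4*4) = -28 + (-28 - 48 - 16) = -28 - 92 = -120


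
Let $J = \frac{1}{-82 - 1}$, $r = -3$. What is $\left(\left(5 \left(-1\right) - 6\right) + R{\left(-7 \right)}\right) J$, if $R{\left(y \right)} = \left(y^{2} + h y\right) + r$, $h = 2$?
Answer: $- \frac{21}{83} \approx -0.25301$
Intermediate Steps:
$R{\left(y \right)} = -3 + y^{2} + 2 y$ ($R{\left(y \right)} = \left(y^{2} + 2 y\right) - 3 = -3 + y^{2} + 2 y$)
$J = - \frac{1}{83}$ ($J = \frac{1}{-83} = - \frac{1}{83} \approx -0.012048$)
$\left(\left(5 \left(-1\right) - 6\right) + R{\left(-7 \right)}\right) J = \left(\left(5 \left(-1\right) - 6\right) + \left(-3 + \left(-7\right)^{2} + 2 \left(-7\right)\right)\right) \left(- \frac{1}{83}\right) = \left(\left(-5 - 6\right) - -32\right) \left(- \frac{1}{83}\right) = \left(-11 + 32\right) \left(- \frac{1}{83}\right) = 21 \left(- \frac{1}{83}\right) = - \frac{21}{83}$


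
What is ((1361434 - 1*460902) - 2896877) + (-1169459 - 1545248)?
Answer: -4711052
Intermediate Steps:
((1361434 - 1*460902) - 2896877) + (-1169459 - 1545248) = ((1361434 - 460902) - 2896877) - 2714707 = (900532 - 2896877) - 2714707 = -1996345 - 2714707 = -4711052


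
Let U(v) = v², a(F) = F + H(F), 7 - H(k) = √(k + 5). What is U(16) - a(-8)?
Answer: 257 + I*√3 ≈ 257.0 + 1.732*I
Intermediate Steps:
H(k) = 7 - √(5 + k) (H(k) = 7 - √(k + 5) = 7 - √(5 + k))
a(F) = 7 + F - √(5 + F) (a(F) = F + (7 - √(5 + F)) = 7 + F - √(5 + F))
U(16) - a(-8) = 16² - (7 - 8 - √(5 - 8)) = 256 - (7 - 8 - √(-3)) = 256 - (7 - 8 - I*√3) = 256 - (-1 - I*√3) = 256 + (1 + I*√3) = 257 + I*√3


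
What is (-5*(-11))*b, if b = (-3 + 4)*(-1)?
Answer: -55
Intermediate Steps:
b = -1 (b = 1*(-1) = -1)
(-5*(-11))*b = -5*(-11)*(-1) = 55*(-1) = -55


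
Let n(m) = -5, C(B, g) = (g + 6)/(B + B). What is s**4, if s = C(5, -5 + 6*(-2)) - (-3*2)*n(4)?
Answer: 9354951841/10000 ≈ 9.3550e+5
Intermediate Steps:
C(B, g) = (6 + g)/(2*B) (C(B, g) = (6 + g)/((2*B)) = (6 + g)*(1/(2*B)) = (6 + g)/(2*B))
s = -311/10 (s = (1/2)*(6 + (-5 + 6*(-2)))/5 - (-3*2)*(-5) = (1/2)*(1/5)*(6 + (-5 - 12)) - (-6)*(-5) = (1/2)*(1/5)*(6 - 17) - 1*30 = (1/2)*(1/5)*(-11) - 30 = -11/10 - 30 = -311/10 ≈ -31.100)
s**4 = (-311/10)**4 = 9354951841/10000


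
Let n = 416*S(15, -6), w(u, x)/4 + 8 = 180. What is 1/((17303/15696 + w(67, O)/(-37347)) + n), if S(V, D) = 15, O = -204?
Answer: 195399504/1219504710391 ≈ 0.00016023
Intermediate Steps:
w(u, x) = 688 (w(u, x) = -32 + 4*180 = -32 + 720 = 688)
n = 6240 (n = 416*15 = 6240)
1/((17303/15696 + w(67, O)/(-37347)) + n) = 1/((17303/15696 + 688/(-37347)) + 6240) = 1/((17303*(1/15696) + 688*(-1/37347)) + 6240) = 1/((17303/15696 - 688/37347) + 6240) = 1/(211805431/195399504 + 6240) = 1/(1219504710391/195399504) = 195399504/1219504710391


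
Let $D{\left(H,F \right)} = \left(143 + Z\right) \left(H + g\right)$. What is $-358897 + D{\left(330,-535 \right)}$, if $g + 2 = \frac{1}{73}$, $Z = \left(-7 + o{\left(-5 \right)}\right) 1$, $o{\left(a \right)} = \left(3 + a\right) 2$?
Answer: $- \frac{23038741}{73} \approx -3.156 \cdot 10^{5}$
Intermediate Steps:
$o{\left(a \right)} = 6 + 2 a$
$Z = -11$ ($Z = \left(-7 + \left(6 + 2 \left(-5\right)\right)\right) 1 = \left(-7 + \left(6 - 10\right)\right) 1 = \left(-7 - 4\right) 1 = \left(-11\right) 1 = -11$)
$g = - \frac{145}{73}$ ($g = -2 + \frac{1}{73} = - \frac{145}{73} \approx -1.9863$)
$D{\left(H,F \right)} = - \frac{19140}{73} + 132 H$ ($D{\left(H,F \right)} = \left(143 - 11\right) \left(H - \frac{145}{73}\right) = 132 \left(- \frac{145}{73} + H\right) = - \frac{19140}{73} + 132 H$)
$-358897 + D{\left(330,-535 \right)} = -358897 + \left(- \frac{19140}{73} + 132 \cdot 330\right) = -358897 + \left(- \frac{19140}{73} + 43560\right) = -358897 + \frac{3160740}{73} = - \frac{23038741}{73}$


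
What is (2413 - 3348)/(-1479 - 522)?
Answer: 935/2001 ≈ 0.46727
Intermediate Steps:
(2413 - 3348)/(-1479 - 522) = -935/(-2001) = -935*(-1/2001) = 935/2001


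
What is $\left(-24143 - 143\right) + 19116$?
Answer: $-5170$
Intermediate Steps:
$\left(-24143 - 143\right) + 19116 = -24286 + 19116 = -5170$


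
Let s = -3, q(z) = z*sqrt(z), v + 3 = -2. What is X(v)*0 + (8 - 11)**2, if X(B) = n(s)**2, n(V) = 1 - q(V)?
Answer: 9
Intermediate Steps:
v = -5 (v = -3 - 2 = -5)
q(z) = z**(3/2)
n(V) = 1 - V**(3/2)
X(B) = (1 + 3*I*sqrt(3))**2 (X(B) = (1 - (-3)**(3/2))**2 = (1 - (-3)*I*sqrt(3))**2 = (1 + 3*I*sqrt(3))**2)
X(v)*0 + (8 - 11)**2 = (-26 + 6*I*sqrt(3))*0 + (8 - 11)**2 = 0 + (-3)**2 = 0 + 9 = 9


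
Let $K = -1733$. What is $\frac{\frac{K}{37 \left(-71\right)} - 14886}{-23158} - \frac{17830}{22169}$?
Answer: $- \frac{217815158439}{1348674747154} \approx -0.1615$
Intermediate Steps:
$\frac{\frac{K}{37 \left(-71\right)} - 14886}{-23158} - \frac{17830}{22169} = \frac{- \frac{1733}{37 \left(-71\right)} - 14886}{-23158} - \frac{17830}{22169} = \left(- \frac{1733}{-2627} - 14886\right) \left(- \frac{1}{23158}\right) - \frac{17830}{22169} = \left(\left(-1733\right) \left(- \frac{1}{2627}\right) - 14886\right) \left(- \frac{1}{23158}\right) - \frac{17830}{22169} = \left(\frac{1733}{2627} - 14886\right) \left(- \frac{1}{23158}\right) - \frac{17830}{22169} = \left(- \frac{39103789}{2627}\right) \left(- \frac{1}{23158}\right) - \frac{17830}{22169} = \frac{39103789}{60836066} - \frac{17830}{22169} = - \frac{217815158439}{1348674747154}$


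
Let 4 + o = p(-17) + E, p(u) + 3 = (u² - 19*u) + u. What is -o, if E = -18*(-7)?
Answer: -714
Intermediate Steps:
E = 126
p(u) = -3 + u² - 18*u (p(u) = -3 + ((u² - 19*u) + u) = -3 + (u² - 18*u) = -3 + u² - 18*u)
o = 714 (o = -4 + ((-3 + (-17)² - 18*(-17)) + 126) = -4 + ((-3 + 289 + 306) + 126) = -4 + (592 + 126) = -4 + 718 = 714)
-o = -1*714 = -714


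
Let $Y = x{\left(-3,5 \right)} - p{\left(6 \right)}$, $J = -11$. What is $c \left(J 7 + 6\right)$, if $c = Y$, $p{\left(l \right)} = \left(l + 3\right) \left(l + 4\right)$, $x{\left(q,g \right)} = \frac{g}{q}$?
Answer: $\frac{19525}{3} \approx 6508.3$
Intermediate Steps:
$p{\left(l \right)} = \left(3 + l\right) \left(4 + l\right)$
$Y = - \frac{275}{3}$ ($Y = \frac{5}{-3} - \left(12 + 6^{2} + 7 \cdot 6\right) = 5 \left(- \frac{1}{3}\right) - \left(12 + 36 + 42\right) = - \frac{5}{3} - 90 = - \frac{275}{3} \approx -91.667$)
$c = - \frac{275}{3} \approx -91.667$
$c \left(J 7 + 6\right) = - \frac{275 \left(\left(-11\right) 7 + 6\right)}{3} = - \frac{275 \left(-77 + 6\right)}{3} = \left(- \frac{275}{3}\right) \left(-71\right) = \frac{19525}{3}$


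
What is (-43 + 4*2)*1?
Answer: -35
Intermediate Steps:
(-43 + 4*2)*1 = (-43 + 8)*1 = -35*1 = -35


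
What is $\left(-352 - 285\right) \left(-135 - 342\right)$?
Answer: $303849$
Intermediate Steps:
$\left(-352 - 285\right) \left(-135 - 342\right) = \left(-637\right) \left(-477\right) = 303849$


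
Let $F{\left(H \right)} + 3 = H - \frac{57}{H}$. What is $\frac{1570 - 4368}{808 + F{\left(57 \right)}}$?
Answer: $- \frac{2798}{861} \approx -3.2497$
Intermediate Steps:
$F{\left(H \right)} = -3 + H - \frac{57}{H}$ ($F{\left(H \right)} = -3 + \left(H - \frac{57}{H}\right) = -3 + H - \frac{57}{H}$)
$\frac{1570 - 4368}{808 + F{\left(57 \right)}} = \frac{1570 - 4368}{808 - \left(-54 + 1\right)} = - \frac{2798}{808 - -53} = - \frac{2798}{808 + 53} = - \frac{2798}{861}$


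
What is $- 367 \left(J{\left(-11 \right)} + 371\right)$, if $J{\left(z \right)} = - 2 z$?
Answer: $-144231$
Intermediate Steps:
$- 367 \left(J{\left(-11 \right)} + 371\right) = - 367 \left(\left(-2\right) \left(-11\right) + 371\right) = - 367 \left(22 + 371\right) = \left(-367\right) 393 = -144231$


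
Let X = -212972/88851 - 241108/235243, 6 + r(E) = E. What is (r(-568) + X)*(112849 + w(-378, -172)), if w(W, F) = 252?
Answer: -1365019063928110886/20901575793 ≈ -6.5307e+7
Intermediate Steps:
r(E) = -6 + E
X = -71522859104/20901575793 (X = -212972*1/88851 - 241108*1/235243 = -212972/88851 - 241108/235243 = -71522859104/20901575793 ≈ -3.4219)
(r(-568) + X)*(112849 + w(-378, -172)) = ((-6 - 568) - 71522859104/20901575793)*(112849 + 252) = (-574 - 71522859104/20901575793)*113101 = -12069027364286/20901575793*113101 = -1365019063928110886/20901575793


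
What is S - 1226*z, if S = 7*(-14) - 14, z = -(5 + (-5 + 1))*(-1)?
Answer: -1338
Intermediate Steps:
z = 1 (z = -(5 - 4)*(-1) = -(-1) = -1*(-1) = 1)
S = -112 (S = -98 - 14 = -112)
S - 1226*z = -112 - 1226*1 = -112 - 1226 = -1338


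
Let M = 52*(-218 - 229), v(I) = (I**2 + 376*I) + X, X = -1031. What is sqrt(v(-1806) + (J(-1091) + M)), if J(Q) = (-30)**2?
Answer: sqrt(2559205) ≈ 1599.8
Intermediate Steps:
v(I) = -1031 + I**2 + 376*I (v(I) = (I**2 + 376*I) - 1031 = -1031 + I**2 + 376*I)
J(Q) = 900
M = -23244 (M = 52*(-447) = -23244)
sqrt(v(-1806) + (J(-1091) + M)) = sqrt((-1031 + (-1806)**2 + 376*(-1806)) + (900 - 23244)) = sqrt((-1031 + 3261636 - 679056) - 22344) = sqrt(2581549 - 22344) = sqrt(2559205)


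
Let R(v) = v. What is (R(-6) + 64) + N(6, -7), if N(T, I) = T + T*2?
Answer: 76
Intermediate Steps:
N(T, I) = 3*T (N(T, I) = T + 2*T = 3*T)
(R(-6) + 64) + N(6, -7) = (-6 + 64) + 3*6 = 58 + 18 = 76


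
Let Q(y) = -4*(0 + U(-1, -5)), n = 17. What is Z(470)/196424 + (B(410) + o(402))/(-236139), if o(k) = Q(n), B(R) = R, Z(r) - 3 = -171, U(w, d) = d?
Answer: -15516709/5797920867 ≈ -0.0026763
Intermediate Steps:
Z(r) = -168 (Z(r) = 3 - 171 = -168)
Q(y) = 20 (Q(y) = -4*(0 - 5) = -4*(-5) = 20)
o(k) = 20
Z(470)/196424 + (B(410) + o(402))/(-236139) = -168/196424 + (410 + 20)/(-236139) = -168*1/196424 + 430*(-1/236139) = -21/24553 - 430/236139 = -15516709/5797920867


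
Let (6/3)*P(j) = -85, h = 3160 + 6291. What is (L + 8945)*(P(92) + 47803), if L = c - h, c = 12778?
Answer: 586116856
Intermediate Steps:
h = 9451
P(j) = -85/2 (P(j) = (1/2)*(-85) = -85/2)
L = 3327 (L = 12778 - 1*9451 = 12778 - 9451 = 3327)
(L + 8945)*(P(92) + 47803) = (3327 + 8945)*(-85/2 + 47803) = 12272*(95521/2) = 586116856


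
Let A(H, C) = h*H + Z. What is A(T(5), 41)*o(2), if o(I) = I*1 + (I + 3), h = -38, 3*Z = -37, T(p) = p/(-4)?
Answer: 1477/6 ≈ 246.17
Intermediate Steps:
T(p) = -p/4 (T(p) = p*(-¼) = -p/4)
Z = -37/3 (Z = (⅓)*(-37) = -37/3 ≈ -12.333)
A(H, C) = -37/3 - 38*H (A(H, C) = -38*H - 37/3 = -37/3 - 38*H)
o(I) = 3 + 2*I (o(I) = I + (3 + I) = 3 + 2*I)
A(T(5), 41)*o(2) = (-37/3 - (-19)*5/2)*(3 + 2*2) = (-37/3 - 38*(-5/4))*(3 + 4) = (-37/3 + 95/2)*7 = (211/6)*7 = 1477/6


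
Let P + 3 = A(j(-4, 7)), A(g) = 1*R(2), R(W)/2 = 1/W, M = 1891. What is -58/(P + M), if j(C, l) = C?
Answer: -58/1889 ≈ -0.030704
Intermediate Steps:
R(W) = 2/W
A(g) = 1 (A(g) = 1*(2/2) = 1*(2*(½)) = 1*1 = 1)
P = -2 (P = -3 + 1 = -2)
-58/(P + M) = -58/(-2 + 1891) = -58/1889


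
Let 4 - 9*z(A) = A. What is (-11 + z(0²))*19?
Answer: -1805/9 ≈ -200.56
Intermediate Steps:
z(A) = 4/9 - A/9
(-11 + z(0²))*19 = (-11 + (4/9 - ⅑*0²))*19 = (-11 + (4/9 - ⅑*0))*19 = (-11 + (4/9 + 0))*19 = (-11 + 4/9)*19 = -95/9*19 = -1805/9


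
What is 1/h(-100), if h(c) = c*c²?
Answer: -1/1000000 ≈ -1.0000e-6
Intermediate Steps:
h(c) = c³
1/h(-100) = 1/((-100)³) = 1/(-1000000) = -1/1000000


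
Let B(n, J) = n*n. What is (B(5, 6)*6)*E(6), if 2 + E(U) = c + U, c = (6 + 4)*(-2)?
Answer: -2400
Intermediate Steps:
c = -20 (c = 10*(-2) = -20)
B(n, J) = n**2
E(U) = -22 + U (E(U) = -2 + (-20 + U) = -22 + U)
(B(5, 6)*6)*E(6) = (5**2*6)*(-22 + 6) = (25*6)*(-16) = 150*(-16) = -2400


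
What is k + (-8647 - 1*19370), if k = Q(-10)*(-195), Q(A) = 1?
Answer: -28212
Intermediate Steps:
k = -195 (k = 1*(-195) = -195)
k + (-8647 - 1*19370) = -195 + (-8647 - 1*19370) = -195 + (-8647 - 19370) = -195 - 28017 = -28212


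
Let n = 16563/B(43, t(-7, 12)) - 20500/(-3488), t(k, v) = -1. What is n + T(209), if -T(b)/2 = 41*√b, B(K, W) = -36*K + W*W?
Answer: -6514561/1348984 - 82*√209 ≈ -1190.3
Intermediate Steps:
B(K, W) = W² - 36*K (B(K, W) = -36*K + W² = W² - 36*K)
T(b) = -82*√b
n = -6514561/1348984 (n = 16563/((-1)² - 36*43) - 20500/(-3488) = 16563/(1 - 1548) - 20500*(-1/3488) = 16563/(-1547) + 5125/872 = 16563*(-1/1547) + 5125/872 = -16563/1547 + 5125/872 = -6514561/1348984 ≈ -4.8292)
n + T(209) = -6514561/1348984 - 82*√209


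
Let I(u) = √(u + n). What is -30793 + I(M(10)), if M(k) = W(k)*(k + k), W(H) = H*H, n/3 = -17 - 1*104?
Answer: -30793 + √1637 ≈ -30753.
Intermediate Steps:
n = -363 (n = 3*(-17 - 1*104) = 3*(-17 - 104) = 3*(-121) = -363)
W(H) = H²
M(k) = 2*k³ (M(k) = k²*(k + k) = k²*(2*k) = 2*k³)
I(u) = √(-363 + u) (I(u) = √(u - 363) = √(-363 + u))
-30793 + I(M(10)) = -30793 + √(-363 + 2*10³) = -30793 + √(-363 + 2*1000) = -30793 + √(-363 + 2000) = -30793 + √1637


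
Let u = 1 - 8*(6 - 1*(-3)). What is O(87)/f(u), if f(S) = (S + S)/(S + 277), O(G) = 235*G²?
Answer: -183207645/71 ≈ -2.5804e+6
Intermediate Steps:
u = -71 (u = 1 - 8*(6 + 3) = 1 - 8*9 = 1 - 72 = -71)
f(S) = 2*S/(277 + S) (f(S) = (2*S)/(277 + S) = 2*S/(277 + S))
O(87)/f(u) = (235*87²)/((2*(-71)/(277 - 71))) = (235*7569)/((2*(-71)/206)) = 1778715/((2*(-71)*(1/206))) = 1778715/(-71/103) = 1778715*(-103/71) = -183207645/71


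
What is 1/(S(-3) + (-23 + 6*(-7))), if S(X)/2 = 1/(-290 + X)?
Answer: -293/19047 ≈ -0.015383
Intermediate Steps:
S(X) = 2/(-290 + X)
1/(S(-3) + (-23 + 6*(-7))) = 1/(2/(-290 - 3) + (-23 + 6*(-7))) = 1/(2/(-293) + (-23 - 42)) = 1/(2*(-1/293) - 65) = 1/(-2/293 - 65) = 1/(-19047/293) = -293/19047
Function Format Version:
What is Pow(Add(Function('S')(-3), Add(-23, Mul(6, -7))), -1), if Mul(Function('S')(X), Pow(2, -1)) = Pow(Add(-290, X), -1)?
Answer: Rational(-293, 19047) ≈ -0.015383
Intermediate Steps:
Function('S')(X) = Mul(2, Pow(Add(-290, X), -1))
Pow(Add(Function('S')(-3), Add(-23, Mul(6, -7))), -1) = Pow(Add(Mul(2, Pow(Add(-290, -3), -1)), Add(-23, Mul(6, -7))), -1) = Pow(Add(Mul(2, Pow(-293, -1)), Add(-23, -42)), -1) = Pow(Add(Mul(2, Rational(-1, 293)), -65), -1) = Pow(Add(Rational(-2, 293), -65), -1) = Pow(Rational(-19047, 293), -1) = Rational(-293, 19047)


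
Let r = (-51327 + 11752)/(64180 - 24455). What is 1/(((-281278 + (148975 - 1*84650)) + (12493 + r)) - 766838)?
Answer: -1589/1543394105 ≈ -1.0295e-6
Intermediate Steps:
r = -1583/1589 (r = -39575/39725 = -39575*1/39725 = -1583/1589 ≈ -0.99622)
1/(((-281278 + (148975 - 1*84650)) + (12493 + r)) - 766838) = 1/(((-281278 + (148975 - 1*84650)) + (12493 - 1583/1589)) - 766838) = 1/(((-281278 + (148975 - 84650)) + 19849794/1589) - 766838) = 1/(((-281278 + 64325) + 19849794/1589) - 766838) = 1/((-216953 + 19849794/1589) - 766838) = 1/(-324888523/1589 - 766838) = 1/(-1543394105/1589) = -1589/1543394105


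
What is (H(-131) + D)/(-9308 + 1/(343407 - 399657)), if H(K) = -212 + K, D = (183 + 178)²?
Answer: -7311262500/523575001 ≈ -13.964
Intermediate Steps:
D = 130321 (D = 361² = 130321)
(H(-131) + D)/(-9308 + 1/(343407 - 399657)) = ((-212 - 131) + 130321)/(-9308 + 1/(343407 - 399657)) = (-343 + 130321)/(-9308 + 1/(-56250)) = 129978/(-9308 - 1/56250) = 129978/(-523575001/56250) = 129978*(-56250/523575001) = -7311262500/523575001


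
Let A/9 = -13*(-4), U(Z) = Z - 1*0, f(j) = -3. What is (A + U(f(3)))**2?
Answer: 216225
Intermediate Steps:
U(Z) = Z (U(Z) = Z + 0 = Z)
A = 468 (A = 9*(-13*(-4)) = 9*52 = 468)
(A + U(f(3)))**2 = (468 - 3)**2 = 465**2 = 216225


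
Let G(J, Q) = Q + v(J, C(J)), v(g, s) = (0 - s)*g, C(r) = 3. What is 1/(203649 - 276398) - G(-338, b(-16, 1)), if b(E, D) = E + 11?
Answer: -73403742/72749 ≈ -1009.0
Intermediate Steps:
v(g, s) = -g*s (v(g, s) = (-s)*g = -g*s)
b(E, D) = 11 + E
G(J, Q) = Q - 3*J (G(J, Q) = Q - 1*J*3 = Q - 3*J)
1/(203649 - 276398) - G(-338, b(-16, 1)) = 1/(203649 - 276398) - ((11 - 16) - 3*(-338)) = 1/(-72749) - (-5 + 1014) = -1/72749 - 1*1009 = -1/72749 - 1009 = -73403742/72749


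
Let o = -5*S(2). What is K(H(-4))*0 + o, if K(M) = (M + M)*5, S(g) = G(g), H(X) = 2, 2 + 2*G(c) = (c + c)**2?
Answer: -35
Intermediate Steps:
G(c) = -1 + 2*c**2 (G(c) = -1 + (c + c)**2/2 = -1 + (2*c)**2/2 = -1 + (4*c**2)/2 = -1 + 2*c**2)
S(g) = -1 + 2*g**2
o = -35 (o = -5*(-1 + 2*2**2) = -5*(-1 + 2*4) = -5*(-1 + 8) = -5*7 = -35)
K(M) = 10*M (K(M) = (2*M)*5 = 10*M)
K(H(-4))*0 + o = (10*2)*0 - 35 = 20*0 - 35 = 0 - 35 = -35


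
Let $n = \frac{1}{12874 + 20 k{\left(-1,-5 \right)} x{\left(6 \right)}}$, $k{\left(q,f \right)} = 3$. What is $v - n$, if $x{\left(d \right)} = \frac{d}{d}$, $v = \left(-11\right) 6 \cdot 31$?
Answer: $- \frac{26462965}{12934} \approx -2046.0$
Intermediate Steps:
$v = -2046$ ($v = \left(-66\right) 31 = -2046$)
$x{\left(d \right)} = 1$
$n = \frac{1}{12934}$ ($n = \frac{1}{12874 + 20 \cdot 3 \cdot 1} = \frac{1}{12874 + 60 \cdot 1} = \frac{1}{12874 + 60} = \frac{1}{12934} \approx 7.7316 \cdot 10^{-5}$)
$v - n = -2046 - \frac{1}{12934} = - \frac{26462965}{12934}$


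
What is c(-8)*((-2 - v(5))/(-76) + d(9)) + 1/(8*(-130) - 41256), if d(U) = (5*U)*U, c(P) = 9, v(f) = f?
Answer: 2929875623/803624 ≈ 3645.8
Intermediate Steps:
d(U) = 5*U²
c(-8)*((-2 - v(5))/(-76) + d(9)) + 1/(8*(-130) - 41256) = 9*((-2 - 1*5)/(-76) + 5*9²) + 1/(8*(-130) - 41256) = 9*((-2 - 5)*(-1/76) + 5*81) + 1/(-1040 - 41256) = 9*(-7*(-1/76) + 405) + 1/(-42296) = 9*(7/76 + 405) - 1/42296 = 9*(30787/76) - 1/42296 = 277083/76 - 1/42296 = 2929875623/803624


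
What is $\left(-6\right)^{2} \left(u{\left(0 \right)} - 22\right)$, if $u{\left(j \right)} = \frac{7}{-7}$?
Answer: $-828$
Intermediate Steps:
$u{\left(j \right)} = -1$ ($u{\left(j \right)} = 7 \left(- \frac{1}{7}\right) = -1$)
$\left(-6\right)^{2} \left(u{\left(0 \right)} - 22\right) = \left(-6\right)^{2} \left(-1 - 22\right) = 36 \left(-23\right) = -828$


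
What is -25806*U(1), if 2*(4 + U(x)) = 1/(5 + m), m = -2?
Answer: 98923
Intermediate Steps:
U(x) = -23/6 (U(x) = -4 + 1/(2*(5 - 2)) = -4 + (1/2)/3 = -4 + (1/2)*(1/3) = -4 + 1/6 = -23/6)
-25806*U(1) = -25806*(-23/6) = 98923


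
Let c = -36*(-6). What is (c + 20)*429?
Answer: 101244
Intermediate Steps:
c = 216
(c + 20)*429 = (216 + 20)*429 = 236*429 = 101244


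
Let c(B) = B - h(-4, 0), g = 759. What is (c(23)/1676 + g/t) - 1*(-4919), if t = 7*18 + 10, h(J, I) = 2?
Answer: 280623031/56984 ≈ 4924.6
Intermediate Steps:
c(B) = -2 + B (c(B) = B - 1*2 = B - 2 = -2 + B)
t = 136 (t = 126 + 10 = 136)
(c(23)/1676 + g/t) - 1*(-4919) = ((-2 + 23)/1676 + 759/136) - 1*(-4919) = (21*(1/1676) + 759*(1/136)) + 4919 = (21/1676 + 759/136) + 4919 = 318735/56984 + 4919 = 280623031/56984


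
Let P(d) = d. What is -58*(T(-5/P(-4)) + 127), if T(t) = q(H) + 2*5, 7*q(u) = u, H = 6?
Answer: -55970/7 ≈ -7995.7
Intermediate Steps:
q(u) = u/7
T(t) = 76/7 (T(t) = (⅐)*6 + 2*5 = 6/7 + 10 = 76/7)
-58*(T(-5/P(-4)) + 127) = -58*(76/7 + 127) = -58*965/7 = -55970/7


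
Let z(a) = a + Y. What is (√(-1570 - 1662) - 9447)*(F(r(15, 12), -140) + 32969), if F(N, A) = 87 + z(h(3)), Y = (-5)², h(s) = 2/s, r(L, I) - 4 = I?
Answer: -312522505 + 396980*I*√202/3 ≈ -3.1252e+8 + 1.8807e+6*I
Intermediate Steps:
r(L, I) = 4 + I
Y = 25
z(a) = 25 + a (z(a) = a + 25 = 25 + a)
F(N, A) = 338/3 (F(N, A) = 87 + (25 + 2/3) = 87 + (25 + 2*(⅓)) = 87 + (25 + ⅔) = 87 + 77/3 = 338/3)
(√(-1570 - 1662) - 9447)*(F(r(15, 12), -140) + 32969) = (√(-1570 - 1662) - 9447)*(338/3 + 32969) = (√(-3232) - 9447)*(99245/3) = (4*I*√202 - 9447)*(99245/3) = (-9447 + 4*I*√202)*(99245/3) = -312522505 + 396980*I*√202/3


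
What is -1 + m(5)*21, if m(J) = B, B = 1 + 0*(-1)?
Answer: 20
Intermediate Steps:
B = 1 (B = 1 + 0 = 1)
m(J) = 1
-1 + m(5)*21 = -1 + 1*21 = -1 + 21 = 20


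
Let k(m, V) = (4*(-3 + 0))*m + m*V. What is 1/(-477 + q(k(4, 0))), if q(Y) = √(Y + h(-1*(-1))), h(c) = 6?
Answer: -159/75857 - I*√42/227571 ≈ -0.002096 - 2.8478e-5*I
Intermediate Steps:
k(m, V) = -12*m + V*m (k(m, V) = (4*(-3))*m + V*m = -12*m + V*m)
q(Y) = √(6 + Y) (q(Y) = √(Y + 6) = √(6 + Y))
1/(-477 + q(k(4, 0))) = 1/(-477 + √(6 + 4*(-12 + 0))) = 1/(-477 + √(6 + 4*(-12))) = 1/(-477 + √(6 - 48)) = 1/(-477 + √(-42)) = 1/(-477 + I*√42)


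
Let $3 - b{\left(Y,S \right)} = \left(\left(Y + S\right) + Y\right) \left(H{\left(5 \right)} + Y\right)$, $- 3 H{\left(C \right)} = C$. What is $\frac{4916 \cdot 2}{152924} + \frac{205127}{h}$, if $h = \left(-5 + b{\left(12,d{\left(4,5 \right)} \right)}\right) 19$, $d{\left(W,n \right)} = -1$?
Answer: $- \frac{23493052273}{522273691} \approx -44.982$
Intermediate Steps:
$H{\left(C \right)} = - \frac{C}{3}$
$b{\left(Y,S \right)} = 3 - \left(- \frac{5}{3} + Y\right) \left(S + 2 Y\right)$ ($b{\left(Y,S \right)} = 3 - \left(\left(Y + S\right) + Y\right) \left(\left(- \frac{1}{3}\right) 5 + Y\right) = 3 - \left(\left(S + Y\right) + Y\right) \left(- \frac{5}{3} + Y\right) = 3 - \left(S + 2 Y\right) \left(- \frac{5}{3} + Y\right) = 3 - \left(- \frac{5}{3} + Y\right) \left(S + 2 Y\right)$)
$h = - \frac{13661}{3}$ ($h = \left(-5 + \left(3 - 2 \cdot 12^{2} + \frac{5}{3} \left(-1\right) + \frac{10}{3} \cdot 12 - \left(-1\right) 12\right)\right) 19 = \left(-5 + \left(3 - 288 - \frac{5}{3} + 40 + 12\right)\right) 19 = \left(-5 - \frac{704}{3}\right) 19 = \left(- \frac{719}{3}\right) 19 = - \frac{13661}{3} \approx -4553.7$)
$\frac{4916 \cdot 2}{152924} + \frac{205127}{h} = \frac{4916 \cdot 2}{152924} + \frac{205127}{- \frac{13661}{3}} = 9832 \cdot \frac{1}{152924} + 205127 \left(- \frac{3}{13661}\right) = \frac{2458}{38231} - \frac{615381}{13661} = - \frac{23493052273}{522273691}$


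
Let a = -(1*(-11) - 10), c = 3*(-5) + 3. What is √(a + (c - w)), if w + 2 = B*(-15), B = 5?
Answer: √86 ≈ 9.2736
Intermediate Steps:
c = -12 (c = -15 + 3 = -12)
w = -77 (w = -2 + 5*(-15) = -2 - 75 = -77)
a = 21 (a = -(-11 - 10) = -1*(-21) = 21)
√(a + (c - w)) = √(21 + (-12 - 1*(-77))) = √(21 + (-12 + 77)) = √(21 + 65) = √86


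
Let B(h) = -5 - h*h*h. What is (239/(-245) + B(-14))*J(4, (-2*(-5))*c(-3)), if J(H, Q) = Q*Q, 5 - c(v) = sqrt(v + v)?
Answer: 254910080/49 - 134163200*I*sqrt(6)/49 ≈ 5.2022e+6 - 6.7068e+6*I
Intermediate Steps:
c(v) = 5 - sqrt(2)*sqrt(v) (c(v) = 5 - sqrt(v + v) = 5 - sqrt(2*v) = 5 - sqrt(2)*sqrt(v))
B(h) = -5 - h**3 (B(h) = -5 - h**2*h = -5 - h**3)
J(H, Q) = Q**2
(239/(-245) + B(-14))*J(4, (-2*(-5))*c(-3)) = (239/(-245) + (-5 - 1*(-14)**3))*((-2*(-5))*(5 - sqrt(2)*sqrt(-3)))**2 = (239*(-1/245) + (-5 - 1*(-2744)))*(10*(5 - sqrt(2)*I*sqrt(3)))**2 = (-239/245 + (-5 + 2744))*(10*(5 - I*sqrt(6)))**2 = (-239/245 + 2739)*(50 - 10*I*sqrt(6))**2 = 670816*(50 - 10*I*sqrt(6))**2/245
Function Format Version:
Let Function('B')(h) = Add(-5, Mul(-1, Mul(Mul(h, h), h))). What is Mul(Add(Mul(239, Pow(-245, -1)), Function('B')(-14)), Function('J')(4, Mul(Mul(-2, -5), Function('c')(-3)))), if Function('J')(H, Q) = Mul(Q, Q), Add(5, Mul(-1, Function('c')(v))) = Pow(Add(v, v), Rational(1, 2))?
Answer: Add(Rational(254910080, 49), Mul(Rational(-134163200, 49), I, Pow(6, Rational(1, 2)))) ≈ Add(5.2022e+6, Mul(-6.7068e+6, I))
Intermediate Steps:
Function('c')(v) = Add(5, Mul(-1, Pow(2, Rational(1, 2)), Pow(v, Rational(1, 2)))) (Function('c')(v) = Add(5, Mul(-1, Pow(Add(v, v), Rational(1, 2)))) = Add(5, Mul(-1, Pow(Mul(2, v), Rational(1, 2)))) = Add(5, Mul(-1, Mul(Pow(2, Rational(1, 2)), Pow(v, Rational(1, 2))))) = Add(5, Mul(-1, Pow(2, Rational(1, 2)), Pow(v, Rational(1, 2)))))
Function('B')(h) = Add(-5, Mul(-1, Pow(h, 3))) (Function('B')(h) = Add(-5, Mul(-1, Mul(Pow(h, 2), h))) = Add(-5, Mul(-1, Pow(h, 3))))
Function('J')(H, Q) = Pow(Q, 2)
Mul(Add(Mul(239, Pow(-245, -1)), Function('B')(-14)), Function('J')(4, Mul(Mul(-2, -5), Function('c')(-3)))) = Mul(Add(Mul(239, Pow(-245, -1)), Add(-5, Mul(-1, Pow(-14, 3)))), Pow(Mul(Mul(-2, -5), Add(5, Mul(-1, Pow(2, Rational(1, 2)), Pow(-3, Rational(1, 2))))), 2)) = Mul(Add(Mul(239, Rational(-1, 245)), Add(-5, Mul(-1, -2744))), Pow(Mul(10, Add(5, Mul(-1, Pow(2, Rational(1, 2)), Mul(I, Pow(3, Rational(1, 2)))))), 2)) = Mul(Add(Rational(-239, 245), Add(-5, 2744)), Pow(Mul(10, Add(5, Mul(-1, I, Pow(6, Rational(1, 2))))), 2)) = Mul(Add(Rational(-239, 245), 2739), Pow(Add(50, Mul(-10, I, Pow(6, Rational(1, 2)))), 2)) = Mul(Rational(670816, 245), Pow(Add(50, Mul(-10, I, Pow(6, Rational(1, 2)))), 2))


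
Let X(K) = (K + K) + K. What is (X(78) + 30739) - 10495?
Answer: 20478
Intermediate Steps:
X(K) = 3*K (X(K) = 2*K + K = 3*K)
(X(78) + 30739) - 10495 = (3*78 + 30739) - 10495 = (234 + 30739) - 10495 = 30973 - 10495 = 20478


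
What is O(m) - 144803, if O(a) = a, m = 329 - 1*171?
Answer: -144645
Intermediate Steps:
m = 158 (m = 329 - 171 = 158)
O(m) - 144803 = 158 - 144803 = -144645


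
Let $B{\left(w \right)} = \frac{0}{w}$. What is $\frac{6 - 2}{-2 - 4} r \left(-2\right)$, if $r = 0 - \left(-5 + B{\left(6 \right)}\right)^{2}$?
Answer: $- \frac{100}{3} \approx -33.333$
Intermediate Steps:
$B{\left(w \right)} = 0$
$r = -25$ ($r = 0 - \left(-5 + 0\right)^{2} = 0 - \left(-5\right)^{2} = 0 - 25 = -25$)
$\frac{6 - 2}{-2 - 4} r \left(-2\right) = \frac{6 - 2}{-2 - 4} \left(-25\right) \left(-2\right) = \frac{4}{-6} \left(-25\right) \left(-2\right) = 4 \left(- \frac{1}{6}\right) \left(-25\right) \left(-2\right) = \left(- \frac{2}{3}\right) \left(-25\right) \left(-2\right) = \frac{50}{3} \left(-2\right) = - \frac{100}{3}$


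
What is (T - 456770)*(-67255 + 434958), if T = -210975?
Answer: -245531839735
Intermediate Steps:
(T - 456770)*(-67255 + 434958) = (-210975 - 456770)*(-67255 + 434958) = -667745*367703 = -245531839735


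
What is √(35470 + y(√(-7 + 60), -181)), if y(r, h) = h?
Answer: 3*√3921 ≈ 187.85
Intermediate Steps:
√(35470 + y(√(-7 + 60), -181)) = √(35470 - 181) = √35289 = 3*√3921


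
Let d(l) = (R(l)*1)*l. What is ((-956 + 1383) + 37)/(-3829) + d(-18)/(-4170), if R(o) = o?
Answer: -529246/2661155 ≈ -0.19888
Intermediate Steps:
d(l) = l² (d(l) = (l*1)*l = l*l = l²)
((-956 + 1383) + 37)/(-3829) + d(-18)/(-4170) = ((-956 + 1383) + 37)/(-3829) + (-18)²/(-4170) = (427 + 37)*(-1/3829) + 324*(-1/4170) = 464*(-1/3829) - 54/695 = -464/3829 - 54/695 = -529246/2661155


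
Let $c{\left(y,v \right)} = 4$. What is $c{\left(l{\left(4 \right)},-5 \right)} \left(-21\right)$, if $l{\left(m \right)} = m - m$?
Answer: $-84$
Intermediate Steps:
$l{\left(m \right)} = 0$
$c{\left(l{\left(4 \right)},-5 \right)} \left(-21\right) = 4 \left(-21\right) = -84$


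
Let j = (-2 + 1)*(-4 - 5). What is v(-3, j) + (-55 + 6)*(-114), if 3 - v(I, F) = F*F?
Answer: 5508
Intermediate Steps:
j = 9 (j = -1*(-9) = 9)
v(I, F) = 3 - F² (v(I, F) = 3 - F*F = 3 - F²)
v(-3, j) + (-55 + 6)*(-114) = (3 - 1*9²) + (-55 + 6)*(-114) = (3 - 1*81) - 49*(-114) = (3 - 81) + 5586 = -78 + 5586 = 5508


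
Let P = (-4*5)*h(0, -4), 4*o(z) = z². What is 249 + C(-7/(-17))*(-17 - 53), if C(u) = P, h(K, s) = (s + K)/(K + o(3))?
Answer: -20159/9 ≈ -2239.9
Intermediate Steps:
o(z) = z²/4
h(K, s) = (K + s)/(9/4 + K) (h(K, s) = (s + K)/(K + (¼)*3²) = (K + s)/(K + (¼)*9) = (K + s)/(K + 9/4) = (K + s)/(9/4 + K))
P = 320/9 (P = (-4*5)*(4*(0 - 4)/(9 + 4*0)) = -80*(-4)/(9 + 0) = -80*(-4)/9 = -20*(-16/9) = 320/9 ≈ 35.556)
C(u) = 320/9
249 + C(-7/(-17))*(-17 - 53) = 249 + 320*(-17 - 53)/9 = 249 + (320/9)*(-70) = 249 - 22400/9 = -20159/9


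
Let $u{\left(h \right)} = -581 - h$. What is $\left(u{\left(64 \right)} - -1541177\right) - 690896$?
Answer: $849636$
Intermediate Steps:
$\left(u{\left(64 \right)} - -1541177\right) - 690896 = \left(\left(-581 - 64\right) - -1541177\right) - 690896 = \left(\left(-581 - 64\right) + 1541177\right) - 690896 = \left(-645 + 1541177\right) - 690896 = 1540532 - 690896 = 849636$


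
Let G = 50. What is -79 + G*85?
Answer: 4171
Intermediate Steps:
-79 + G*85 = -79 + 50*85 = -79 + 4250 = 4171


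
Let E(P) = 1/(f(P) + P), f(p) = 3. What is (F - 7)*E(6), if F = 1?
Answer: -⅔ ≈ -0.66667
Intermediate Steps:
E(P) = 1/(3 + P)
(F - 7)*E(6) = (1 - 7)/(3 + 6) = -6/9 = -6*⅑ = -⅔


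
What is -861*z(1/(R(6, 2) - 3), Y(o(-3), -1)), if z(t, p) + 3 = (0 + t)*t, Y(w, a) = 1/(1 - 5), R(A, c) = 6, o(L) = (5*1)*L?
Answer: 7462/3 ≈ 2487.3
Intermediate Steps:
o(L) = 5*L
Y(w, a) = -1/4 (Y(w, a) = 1/(-4) = -1/4)
z(t, p) = -3 + t**2 (z(t, p) = -3 + (0 + t)*t = -3 + t*t = -3 + t**2)
-861*z(1/(R(6, 2) - 3), Y(o(-3), -1)) = -861*(-3 + (1/(6 - 3))**2) = -861*(-3 + (1/3)**2) = -861*(-3 + 1/9) = -861*(-26)/9 = -41*(-182/3) = 7462/3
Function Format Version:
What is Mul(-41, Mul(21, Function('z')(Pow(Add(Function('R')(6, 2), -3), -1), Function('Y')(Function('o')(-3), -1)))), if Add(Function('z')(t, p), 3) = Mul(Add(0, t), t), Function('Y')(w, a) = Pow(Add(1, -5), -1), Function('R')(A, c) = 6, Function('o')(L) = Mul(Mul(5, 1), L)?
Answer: Rational(7462, 3) ≈ 2487.3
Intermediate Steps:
Function('o')(L) = Mul(5, L)
Function('Y')(w, a) = Rational(-1, 4) (Function('Y')(w, a) = Pow(-4, -1) = Rational(-1, 4))
Function('z')(t, p) = Add(-3, Pow(t, 2)) (Function('z')(t, p) = Add(-3, Mul(Add(0, t), t)) = Add(-3, Mul(t, t)) = Add(-3, Pow(t, 2)))
Mul(-41, Mul(21, Function('z')(Pow(Add(Function('R')(6, 2), -3), -1), Function('Y')(Function('o')(-3), -1)))) = Mul(-41, Mul(21, Add(-3, Pow(Pow(Add(6, -3), -1), 2)))) = Mul(-41, Mul(21, Add(-3, Pow(Pow(3, -1), 2)))) = Mul(-41, Mul(21, Add(-3, Pow(Rational(1, 3), 2)))) = Mul(-41, Mul(21, Add(-3, Rational(1, 9)))) = Mul(-41, Mul(21, Rational(-26, 9))) = Mul(-41, Rational(-182, 3)) = Rational(7462, 3)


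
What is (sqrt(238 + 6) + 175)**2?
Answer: 30869 + 700*sqrt(61) ≈ 36336.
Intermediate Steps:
(sqrt(238 + 6) + 175)**2 = (sqrt(244) + 175)**2 = (2*sqrt(61) + 175)**2 = (175 + 2*sqrt(61))**2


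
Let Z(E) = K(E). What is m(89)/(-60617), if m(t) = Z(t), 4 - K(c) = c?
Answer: 85/60617 ≈ 0.0014022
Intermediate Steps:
K(c) = 4 - c
Z(E) = 4 - E
m(t) = 4 - t
m(89)/(-60617) = (4 - 1*89)/(-60617) = (4 - 89)*(-1/60617) = -85*(-1/60617) = 85/60617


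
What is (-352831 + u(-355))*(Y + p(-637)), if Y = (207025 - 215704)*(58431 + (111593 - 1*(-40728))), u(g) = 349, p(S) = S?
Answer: 644730904752090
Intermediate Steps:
Y = -1829116608 (Y = -8679*(58431 + (111593 + 40728)) = -8679*(58431 + 152321) = -8679*210752 = -1829116608)
(-352831 + u(-355))*(Y + p(-637)) = (-352831 + 349)*(-1829116608 - 637) = -352482*(-1829117245) = 644730904752090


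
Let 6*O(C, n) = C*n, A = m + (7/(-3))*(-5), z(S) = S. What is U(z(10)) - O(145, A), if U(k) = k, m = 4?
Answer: -6635/18 ≈ -368.61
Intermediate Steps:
A = 47/3 (A = 4 + (7/(-3))*(-5) = 4 + (7*(-1/3))*(-5) = 4 - 7/3*(-5) = 4 + 35/3 = 47/3 ≈ 15.667)
O(C, n) = C*n/6 (O(C, n) = (C*n)/6 = C*n/6)
U(z(10)) - O(145, A) = 10 - 145*47/(6*3) = 10 - 1*6815/18 = 10 - 6815/18 = -6635/18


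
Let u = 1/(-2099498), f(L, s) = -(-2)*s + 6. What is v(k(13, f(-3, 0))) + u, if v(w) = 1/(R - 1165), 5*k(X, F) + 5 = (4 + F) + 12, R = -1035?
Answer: -1050849/2309447800 ≈ -0.00045502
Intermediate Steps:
f(L, s) = 6 + 2*s (f(L, s) = 2*s + 6 = 6 + 2*s)
k(X, F) = 11/5 + F/5 (k(X, F) = -1 + ((4 + F) + 12)/5 = -1 + (16 + F)/5 = -1 + (16/5 + F/5) = 11/5 + F/5)
v(w) = -1/2200 (v(w) = 1/(-1035 - 1165) = 1/(-2200) = -1/2200)
u = -1/2099498 ≈ -4.7630e-7
v(k(13, f(-3, 0))) + u = -1/2200 - 1/2099498 = -1050849/2309447800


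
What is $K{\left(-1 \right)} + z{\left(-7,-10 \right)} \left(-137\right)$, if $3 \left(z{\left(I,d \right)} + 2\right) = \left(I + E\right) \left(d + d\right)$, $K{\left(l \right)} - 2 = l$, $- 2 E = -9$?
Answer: $- \frac{6025}{3} \approx -2008.3$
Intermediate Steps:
$E = \frac{9}{2}$ ($E = \left(- \frac{1}{2}\right) \left(-9\right) = \frac{9}{2} \approx 4.5$)
$K{\left(l \right)} = 2 + l$
$z{\left(I,d \right)} = -2 + \frac{2 d \left(\frac{9}{2} + I\right)}{3}$ ($z{\left(I,d \right)} = -2 + \frac{\left(I + \frac{9}{2}\right) \left(d + d\right)}{3} = -2 + \frac{\left(\frac{9}{2} + I\right) 2 d}{3} = -2 + \frac{2 d \left(\frac{9}{2} + I\right)}{3}$)
$K{\left(-1 \right)} + z{\left(-7,-10 \right)} \left(-137\right) = \left(2 - 1\right) + \left(-2 + 3 \left(-10\right) + \frac{2}{3} \left(-7\right) \left(-10\right)\right) \left(-137\right) = 1 + \left(-2 - 30 + \frac{140}{3}\right) \left(-137\right) = 1 + \frac{44}{3} \left(-137\right) = 1 - \frac{6028}{3} = - \frac{6025}{3}$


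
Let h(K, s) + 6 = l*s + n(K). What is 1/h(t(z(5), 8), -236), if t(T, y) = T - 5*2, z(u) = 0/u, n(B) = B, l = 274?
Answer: -1/64680 ≈ -1.5461e-5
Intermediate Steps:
z(u) = 0
t(T, y) = -10 + T (t(T, y) = T - 10 = -10 + T)
h(K, s) = -6 + K + 274*s (h(K, s) = -6 + (274*s + K) = -6 + (K + 274*s) = -6 + K + 274*s)
1/h(t(z(5), 8), -236) = 1/(-6 + (-10 + 0) + 274*(-236)) = 1/(-6 - 10 - 64664) = 1/(-64680) = -1/64680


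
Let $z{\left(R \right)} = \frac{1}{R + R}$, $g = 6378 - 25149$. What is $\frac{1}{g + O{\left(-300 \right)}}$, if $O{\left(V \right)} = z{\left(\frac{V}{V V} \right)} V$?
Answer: $\frac{1}{26229} \approx 3.8126 \cdot 10^{-5}$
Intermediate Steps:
$g = -18771$
$z{\left(R \right)} = \frac{1}{2 R}$
$O{\left(V \right)} = \frac{V^{2}}{2}$ ($O{\left(V \right)} = \frac{1}{2 \frac{V}{V V}} V = \frac{1}{2 \frac{V}{V^{2}}} V = \frac{1}{2 \frac{1}{V}} V = \frac{V}{2} V = \frac{V^{2}}{2}$)
$\frac{1}{g + O{\left(-300 \right)}} = \frac{1}{-18771 + \frac{\left(-300\right)^{2}}{2}} = \frac{1}{-18771 + \frac{1}{2} \cdot 90000} = \frac{1}{-18771 + 45000} = \frac{1}{26229}$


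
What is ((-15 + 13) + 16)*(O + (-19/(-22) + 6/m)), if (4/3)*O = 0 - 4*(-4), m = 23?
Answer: 46487/253 ≈ 183.74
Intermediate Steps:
O = 12 (O = 3*(0 - 4*(-4))/4 = 3*(0 + 16)/4 = (¾)*16 = 12)
((-15 + 13) + 16)*(O + (-19/(-22) + 6/m)) = ((-15 + 13) + 16)*(12 + (-19/(-22) + 6/23)) = (-2 + 16)*(12 + (-19*(-1/22) + 6*(1/23))) = 14*(12 + (19/22 + 6/23)) = 14*(12 + 569/506) = 14*(6641/506) = 46487/253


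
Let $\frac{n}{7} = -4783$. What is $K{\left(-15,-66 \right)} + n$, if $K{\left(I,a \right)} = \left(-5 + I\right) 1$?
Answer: $-33501$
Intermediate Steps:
$n = -33481$ ($n = 7 \left(-4783\right) = -33481$)
$K{\left(I,a \right)} = -5 + I$
$K{\left(-15,-66 \right)} + n = \left(-5 - 15\right) - 33481 = -20 - 33481 = -33501$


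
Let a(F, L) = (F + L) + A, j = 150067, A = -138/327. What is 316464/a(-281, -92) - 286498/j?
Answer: -5188158864686/6108177101 ≈ -849.38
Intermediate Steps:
A = -46/109 (A = -138*1/327 = -46/109 ≈ -0.42202)
a(F, L) = -46/109 + F + L (a(F, L) = (F + L) - 46/109 = -46/109 + F + L)
316464/a(-281, -92) - 286498/j = 316464/(-46/109 - 281 - 92) - 286498/150067 = 316464/(-40703/109) - 286498*1/150067 = 316464*(-109/40703) - 286498/150067 = -34494576/40703 - 286498/150067 = -5188158864686/6108177101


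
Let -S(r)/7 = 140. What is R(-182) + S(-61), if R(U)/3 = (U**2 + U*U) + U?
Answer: 197218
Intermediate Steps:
S(r) = -980 (S(r) = -7*140 = -980)
R(U) = 3*U + 6*U**2 (R(U) = 3*((U**2 + U*U) + U) = 3*((U**2 + U**2) + U) = 3*(2*U**2 + U) = 3*(U + 2*U**2) = 3*U + 6*U**2)
R(-182) + S(-61) = 3*(-182)*(1 + 2*(-182)) - 980 = 3*(-182)*(1 - 364) - 980 = 3*(-182)*(-363) - 980 = 198198 - 980 = 197218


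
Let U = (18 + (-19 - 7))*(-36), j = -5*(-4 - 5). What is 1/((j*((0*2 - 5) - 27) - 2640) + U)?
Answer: -1/3792 ≈ -0.00026371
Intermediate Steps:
j = 45 (j = -5*(-9) = 45)
U = 288 (U = (18 - 26)*(-36) = -8*(-36) = 288)
1/((j*((0*2 - 5) - 27) - 2640) + U) = 1/((45*((0*2 - 5) - 27) - 2640) + 288) = 1/((45*((0 - 5) - 27) - 2640) + 288) = 1/((45*(-5 - 27) - 2640) + 288) = 1/((45*(-32) - 2640) + 288) = 1/((-1440 - 2640) + 288) = 1/(-4080 + 288) = 1/(-3792) = -1/3792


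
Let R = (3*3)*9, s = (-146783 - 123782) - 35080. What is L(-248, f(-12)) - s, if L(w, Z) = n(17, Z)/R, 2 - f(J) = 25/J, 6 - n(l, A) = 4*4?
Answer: 24757235/81 ≈ 3.0565e+5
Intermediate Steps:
n(l, A) = -10 (n(l, A) = 6 - 4*4 = 6 - 1*16 = 6 - 16 = -10)
s = -305645 (s = -270565 - 35080 = -305645)
R = 81 (R = 9*9 = 81)
f(J) = 2 - 25/J
L(w, Z) = -10/81
L(-248, f(-12)) - s = -10/81 - 1*(-305645) = -10/81 + 305645 = 24757235/81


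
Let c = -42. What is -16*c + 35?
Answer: 707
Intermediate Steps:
-16*c + 35 = -16*(-42) + 35 = 672 + 35 = 707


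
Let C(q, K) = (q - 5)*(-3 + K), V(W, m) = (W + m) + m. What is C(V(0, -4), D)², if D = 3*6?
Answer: 38025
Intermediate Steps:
V(W, m) = W + 2*m
D = 18
C(q, K) = (-5 + q)*(-3 + K)
C(V(0, -4), D)² = (15 - 5*18 - 3*(0 + 2*(-4)) + 18*(0 + 2*(-4)))² = (15 - 90 - 3*(0 - 8) + 18*(0 - 8))² = (15 - 90 - 3*(-8) + 18*(-8))² = (15 - 90 + 24 - 144)² = (-195)² = 38025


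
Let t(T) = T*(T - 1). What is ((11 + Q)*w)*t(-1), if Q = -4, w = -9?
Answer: -126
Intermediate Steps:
t(T) = T*(-1 + T)
((11 + Q)*w)*t(-1) = ((11 - 4)*(-9))*(-(-1 - 1)) = (7*(-9))*(-1*(-2)) = -63*2 = -126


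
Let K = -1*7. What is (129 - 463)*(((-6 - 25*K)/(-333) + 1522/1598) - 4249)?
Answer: 377553700534/266067 ≈ 1.4190e+6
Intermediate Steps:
K = -7
(129 - 463)*(((-6 - 25*K)/(-333) + 1522/1598) - 4249) = (129 - 463)*(((-6 - 25*(-7))/(-333) + 1522/1598) - 4249) = -334*(((-6 + 175)*(-1/333) + 1522*(1/1598)) - 4249) = -334*((169*(-1/333) + 761/799) - 4249) = -334*((-169/333 + 761/799) - 4249) = -334*(118382/266067 - 4249) = -334*(-1130400301/266067) = 377553700534/266067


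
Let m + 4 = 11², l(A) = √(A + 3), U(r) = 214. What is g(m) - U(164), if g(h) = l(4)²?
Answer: -207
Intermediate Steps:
l(A) = √(3 + A)
m = 117 (m = -4 + 11² = -4 + 121 = 117)
g(h) = 7 (g(h) = (√(3 + 4))² = (√7)² = 7)
g(m) - U(164) = 7 - 1*214 = 7 - 214 = -207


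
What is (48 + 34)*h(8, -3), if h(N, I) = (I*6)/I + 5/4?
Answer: 1189/2 ≈ 594.50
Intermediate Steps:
h(N, I) = 29/4 (h(N, I) = (6*I)/I + 5*(1/4) = 6 + 5/4 = 29/4)
(48 + 34)*h(8, -3) = (48 + 34)*(29/4) = 82*(29/4) = 1189/2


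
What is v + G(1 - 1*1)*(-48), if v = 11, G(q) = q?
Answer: 11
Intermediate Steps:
v + G(1 - 1*1)*(-48) = 11 + (1 - 1*1)*(-48) = 11 + (1 - 1)*(-48) = 11 + 0*(-48) = 11 + 0 = 11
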